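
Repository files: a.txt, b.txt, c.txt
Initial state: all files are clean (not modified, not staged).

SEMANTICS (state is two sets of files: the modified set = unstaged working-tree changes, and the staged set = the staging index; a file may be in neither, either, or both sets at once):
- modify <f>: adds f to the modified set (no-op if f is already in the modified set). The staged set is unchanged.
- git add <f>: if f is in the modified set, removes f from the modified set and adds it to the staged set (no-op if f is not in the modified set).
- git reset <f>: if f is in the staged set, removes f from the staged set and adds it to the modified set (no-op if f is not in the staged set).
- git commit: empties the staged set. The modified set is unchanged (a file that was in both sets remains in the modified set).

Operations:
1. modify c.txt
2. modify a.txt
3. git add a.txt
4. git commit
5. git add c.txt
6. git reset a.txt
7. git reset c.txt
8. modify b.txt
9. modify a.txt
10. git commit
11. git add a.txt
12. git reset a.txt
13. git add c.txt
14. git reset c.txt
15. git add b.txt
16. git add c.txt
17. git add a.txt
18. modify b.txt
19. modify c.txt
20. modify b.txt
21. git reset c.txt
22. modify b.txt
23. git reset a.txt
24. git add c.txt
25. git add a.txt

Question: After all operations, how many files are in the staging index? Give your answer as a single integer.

After op 1 (modify c.txt): modified={c.txt} staged={none}
After op 2 (modify a.txt): modified={a.txt, c.txt} staged={none}
After op 3 (git add a.txt): modified={c.txt} staged={a.txt}
After op 4 (git commit): modified={c.txt} staged={none}
After op 5 (git add c.txt): modified={none} staged={c.txt}
After op 6 (git reset a.txt): modified={none} staged={c.txt}
After op 7 (git reset c.txt): modified={c.txt} staged={none}
After op 8 (modify b.txt): modified={b.txt, c.txt} staged={none}
After op 9 (modify a.txt): modified={a.txt, b.txt, c.txt} staged={none}
After op 10 (git commit): modified={a.txt, b.txt, c.txt} staged={none}
After op 11 (git add a.txt): modified={b.txt, c.txt} staged={a.txt}
After op 12 (git reset a.txt): modified={a.txt, b.txt, c.txt} staged={none}
After op 13 (git add c.txt): modified={a.txt, b.txt} staged={c.txt}
After op 14 (git reset c.txt): modified={a.txt, b.txt, c.txt} staged={none}
After op 15 (git add b.txt): modified={a.txt, c.txt} staged={b.txt}
After op 16 (git add c.txt): modified={a.txt} staged={b.txt, c.txt}
After op 17 (git add a.txt): modified={none} staged={a.txt, b.txt, c.txt}
After op 18 (modify b.txt): modified={b.txt} staged={a.txt, b.txt, c.txt}
After op 19 (modify c.txt): modified={b.txt, c.txt} staged={a.txt, b.txt, c.txt}
After op 20 (modify b.txt): modified={b.txt, c.txt} staged={a.txt, b.txt, c.txt}
After op 21 (git reset c.txt): modified={b.txt, c.txt} staged={a.txt, b.txt}
After op 22 (modify b.txt): modified={b.txt, c.txt} staged={a.txt, b.txt}
After op 23 (git reset a.txt): modified={a.txt, b.txt, c.txt} staged={b.txt}
After op 24 (git add c.txt): modified={a.txt, b.txt} staged={b.txt, c.txt}
After op 25 (git add a.txt): modified={b.txt} staged={a.txt, b.txt, c.txt}
Final staged set: {a.txt, b.txt, c.txt} -> count=3

Answer: 3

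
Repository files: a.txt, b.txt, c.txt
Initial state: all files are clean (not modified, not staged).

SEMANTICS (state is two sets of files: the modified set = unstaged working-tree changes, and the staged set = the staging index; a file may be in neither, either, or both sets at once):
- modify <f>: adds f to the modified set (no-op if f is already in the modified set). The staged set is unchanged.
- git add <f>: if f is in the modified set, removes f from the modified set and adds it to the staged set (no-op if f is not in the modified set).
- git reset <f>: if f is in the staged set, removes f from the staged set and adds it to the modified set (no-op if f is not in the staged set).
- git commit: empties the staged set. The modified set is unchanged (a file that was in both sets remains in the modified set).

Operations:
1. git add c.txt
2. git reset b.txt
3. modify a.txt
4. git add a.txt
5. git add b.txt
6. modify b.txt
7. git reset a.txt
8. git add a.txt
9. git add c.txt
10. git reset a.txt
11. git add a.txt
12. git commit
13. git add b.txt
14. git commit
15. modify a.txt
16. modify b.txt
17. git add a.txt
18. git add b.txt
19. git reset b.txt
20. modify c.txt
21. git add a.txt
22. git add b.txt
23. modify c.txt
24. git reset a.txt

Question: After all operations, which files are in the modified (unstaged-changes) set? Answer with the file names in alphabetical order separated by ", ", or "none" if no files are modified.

After op 1 (git add c.txt): modified={none} staged={none}
After op 2 (git reset b.txt): modified={none} staged={none}
After op 3 (modify a.txt): modified={a.txt} staged={none}
After op 4 (git add a.txt): modified={none} staged={a.txt}
After op 5 (git add b.txt): modified={none} staged={a.txt}
After op 6 (modify b.txt): modified={b.txt} staged={a.txt}
After op 7 (git reset a.txt): modified={a.txt, b.txt} staged={none}
After op 8 (git add a.txt): modified={b.txt} staged={a.txt}
After op 9 (git add c.txt): modified={b.txt} staged={a.txt}
After op 10 (git reset a.txt): modified={a.txt, b.txt} staged={none}
After op 11 (git add a.txt): modified={b.txt} staged={a.txt}
After op 12 (git commit): modified={b.txt} staged={none}
After op 13 (git add b.txt): modified={none} staged={b.txt}
After op 14 (git commit): modified={none} staged={none}
After op 15 (modify a.txt): modified={a.txt} staged={none}
After op 16 (modify b.txt): modified={a.txt, b.txt} staged={none}
After op 17 (git add a.txt): modified={b.txt} staged={a.txt}
After op 18 (git add b.txt): modified={none} staged={a.txt, b.txt}
After op 19 (git reset b.txt): modified={b.txt} staged={a.txt}
After op 20 (modify c.txt): modified={b.txt, c.txt} staged={a.txt}
After op 21 (git add a.txt): modified={b.txt, c.txt} staged={a.txt}
After op 22 (git add b.txt): modified={c.txt} staged={a.txt, b.txt}
After op 23 (modify c.txt): modified={c.txt} staged={a.txt, b.txt}
After op 24 (git reset a.txt): modified={a.txt, c.txt} staged={b.txt}

Answer: a.txt, c.txt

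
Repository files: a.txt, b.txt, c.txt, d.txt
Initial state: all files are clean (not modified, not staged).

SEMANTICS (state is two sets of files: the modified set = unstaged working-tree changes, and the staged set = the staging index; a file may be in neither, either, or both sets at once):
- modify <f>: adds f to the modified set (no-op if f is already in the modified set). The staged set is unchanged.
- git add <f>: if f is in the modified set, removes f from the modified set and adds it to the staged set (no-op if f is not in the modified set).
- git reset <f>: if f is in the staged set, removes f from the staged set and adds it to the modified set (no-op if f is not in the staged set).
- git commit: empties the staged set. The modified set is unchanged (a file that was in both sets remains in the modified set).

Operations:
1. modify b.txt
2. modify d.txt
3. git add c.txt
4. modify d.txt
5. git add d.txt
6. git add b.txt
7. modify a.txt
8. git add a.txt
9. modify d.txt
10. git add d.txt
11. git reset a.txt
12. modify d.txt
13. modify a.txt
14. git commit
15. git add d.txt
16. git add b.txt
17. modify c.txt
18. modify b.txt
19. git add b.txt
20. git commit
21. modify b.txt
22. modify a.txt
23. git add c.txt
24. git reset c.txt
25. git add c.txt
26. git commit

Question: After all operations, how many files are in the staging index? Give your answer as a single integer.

Answer: 0

Derivation:
After op 1 (modify b.txt): modified={b.txt} staged={none}
After op 2 (modify d.txt): modified={b.txt, d.txt} staged={none}
After op 3 (git add c.txt): modified={b.txt, d.txt} staged={none}
After op 4 (modify d.txt): modified={b.txt, d.txt} staged={none}
After op 5 (git add d.txt): modified={b.txt} staged={d.txt}
After op 6 (git add b.txt): modified={none} staged={b.txt, d.txt}
After op 7 (modify a.txt): modified={a.txt} staged={b.txt, d.txt}
After op 8 (git add a.txt): modified={none} staged={a.txt, b.txt, d.txt}
After op 9 (modify d.txt): modified={d.txt} staged={a.txt, b.txt, d.txt}
After op 10 (git add d.txt): modified={none} staged={a.txt, b.txt, d.txt}
After op 11 (git reset a.txt): modified={a.txt} staged={b.txt, d.txt}
After op 12 (modify d.txt): modified={a.txt, d.txt} staged={b.txt, d.txt}
After op 13 (modify a.txt): modified={a.txt, d.txt} staged={b.txt, d.txt}
After op 14 (git commit): modified={a.txt, d.txt} staged={none}
After op 15 (git add d.txt): modified={a.txt} staged={d.txt}
After op 16 (git add b.txt): modified={a.txt} staged={d.txt}
After op 17 (modify c.txt): modified={a.txt, c.txt} staged={d.txt}
After op 18 (modify b.txt): modified={a.txt, b.txt, c.txt} staged={d.txt}
After op 19 (git add b.txt): modified={a.txt, c.txt} staged={b.txt, d.txt}
After op 20 (git commit): modified={a.txt, c.txt} staged={none}
After op 21 (modify b.txt): modified={a.txt, b.txt, c.txt} staged={none}
After op 22 (modify a.txt): modified={a.txt, b.txt, c.txt} staged={none}
After op 23 (git add c.txt): modified={a.txt, b.txt} staged={c.txt}
After op 24 (git reset c.txt): modified={a.txt, b.txt, c.txt} staged={none}
After op 25 (git add c.txt): modified={a.txt, b.txt} staged={c.txt}
After op 26 (git commit): modified={a.txt, b.txt} staged={none}
Final staged set: {none} -> count=0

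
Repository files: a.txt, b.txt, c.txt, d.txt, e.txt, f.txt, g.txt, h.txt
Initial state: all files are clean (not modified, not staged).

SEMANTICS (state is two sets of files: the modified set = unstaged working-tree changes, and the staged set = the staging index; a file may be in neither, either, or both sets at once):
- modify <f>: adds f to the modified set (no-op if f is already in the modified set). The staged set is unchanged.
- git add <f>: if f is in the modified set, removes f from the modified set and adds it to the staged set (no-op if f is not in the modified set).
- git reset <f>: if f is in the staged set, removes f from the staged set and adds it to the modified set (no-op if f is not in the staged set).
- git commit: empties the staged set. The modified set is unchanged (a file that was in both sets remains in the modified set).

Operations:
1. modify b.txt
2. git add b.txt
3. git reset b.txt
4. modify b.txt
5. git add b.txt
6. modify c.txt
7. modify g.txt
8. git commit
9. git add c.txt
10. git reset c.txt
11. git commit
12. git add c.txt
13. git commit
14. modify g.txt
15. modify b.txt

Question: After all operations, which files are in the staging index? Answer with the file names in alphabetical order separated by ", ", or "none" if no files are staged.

Answer: none

Derivation:
After op 1 (modify b.txt): modified={b.txt} staged={none}
After op 2 (git add b.txt): modified={none} staged={b.txt}
After op 3 (git reset b.txt): modified={b.txt} staged={none}
After op 4 (modify b.txt): modified={b.txt} staged={none}
After op 5 (git add b.txt): modified={none} staged={b.txt}
After op 6 (modify c.txt): modified={c.txt} staged={b.txt}
After op 7 (modify g.txt): modified={c.txt, g.txt} staged={b.txt}
After op 8 (git commit): modified={c.txt, g.txt} staged={none}
After op 9 (git add c.txt): modified={g.txt} staged={c.txt}
After op 10 (git reset c.txt): modified={c.txt, g.txt} staged={none}
After op 11 (git commit): modified={c.txt, g.txt} staged={none}
After op 12 (git add c.txt): modified={g.txt} staged={c.txt}
After op 13 (git commit): modified={g.txt} staged={none}
After op 14 (modify g.txt): modified={g.txt} staged={none}
After op 15 (modify b.txt): modified={b.txt, g.txt} staged={none}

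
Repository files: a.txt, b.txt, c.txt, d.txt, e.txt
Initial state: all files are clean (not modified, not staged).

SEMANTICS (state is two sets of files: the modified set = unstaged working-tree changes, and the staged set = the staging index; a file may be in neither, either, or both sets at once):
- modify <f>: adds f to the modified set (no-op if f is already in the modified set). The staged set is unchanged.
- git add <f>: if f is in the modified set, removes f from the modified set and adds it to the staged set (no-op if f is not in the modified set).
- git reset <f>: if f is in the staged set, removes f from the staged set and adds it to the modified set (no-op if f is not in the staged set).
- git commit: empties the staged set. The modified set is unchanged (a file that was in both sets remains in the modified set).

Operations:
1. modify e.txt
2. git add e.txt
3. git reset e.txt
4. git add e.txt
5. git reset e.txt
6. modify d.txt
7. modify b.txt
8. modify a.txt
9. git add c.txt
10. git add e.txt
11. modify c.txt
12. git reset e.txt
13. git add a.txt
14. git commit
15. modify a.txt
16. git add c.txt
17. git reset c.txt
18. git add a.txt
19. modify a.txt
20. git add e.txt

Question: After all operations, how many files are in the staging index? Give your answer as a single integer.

Answer: 2

Derivation:
After op 1 (modify e.txt): modified={e.txt} staged={none}
After op 2 (git add e.txt): modified={none} staged={e.txt}
After op 3 (git reset e.txt): modified={e.txt} staged={none}
After op 4 (git add e.txt): modified={none} staged={e.txt}
After op 5 (git reset e.txt): modified={e.txt} staged={none}
After op 6 (modify d.txt): modified={d.txt, e.txt} staged={none}
After op 7 (modify b.txt): modified={b.txt, d.txt, e.txt} staged={none}
After op 8 (modify a.txt): modified={a.txt, b.txt, d.txt, e.txt} staged={none}
After op 9 (git add c.txt): modified={a.txt, b.txt, d.txt, e.txt} staged={none}
After op 10 (git add e.txt): modified={a.txt, b.txt, d.txt} staged={e.txt}
After op 11 (modify c.txt): modified={a.txt, b.txt, c.txt, d.txt} staged={e.txt}
After op 12 (git reset e.txt): modified={a.txt, b.txt, c.txt, d.txt, e.txt} staged={none}
After op 13 (git add a.txt): modified={b.txt, c.txt, d.txt, e.txt} staged={a.txt}
After op 14 (git commit): modified={b.txt, c.txt, d.txt, e.txt} staged={none}
After op 15 (modify a.txt): modified={a.txt, b.txt, c.txt, d.txt, e.txt} staged={none}
After op 16 (git add c.txt): modified={a.txt, b.txt, d.txt, e.txt} staged={c.txt}
After op 17 (git reset c.txt): modified={a.txt, b.txt, c.txt, d.txt, e.txt} staged={none}
After op 18 (git add a.txt): modified={b.txt, c.txt, d.txt, e.txt} staged={a.txt}
After op 19 (modify a.txt): modified={a.txt, b.txt, c.txt, d.txt, e.txt} staged={a.txt}
After op 20 (git add e.txt): modified={a.txt, b.txt, c.txt, d.txt} staged={a.txt, e.txt}
Final staged set: {a.txt, e.txt} -> count=2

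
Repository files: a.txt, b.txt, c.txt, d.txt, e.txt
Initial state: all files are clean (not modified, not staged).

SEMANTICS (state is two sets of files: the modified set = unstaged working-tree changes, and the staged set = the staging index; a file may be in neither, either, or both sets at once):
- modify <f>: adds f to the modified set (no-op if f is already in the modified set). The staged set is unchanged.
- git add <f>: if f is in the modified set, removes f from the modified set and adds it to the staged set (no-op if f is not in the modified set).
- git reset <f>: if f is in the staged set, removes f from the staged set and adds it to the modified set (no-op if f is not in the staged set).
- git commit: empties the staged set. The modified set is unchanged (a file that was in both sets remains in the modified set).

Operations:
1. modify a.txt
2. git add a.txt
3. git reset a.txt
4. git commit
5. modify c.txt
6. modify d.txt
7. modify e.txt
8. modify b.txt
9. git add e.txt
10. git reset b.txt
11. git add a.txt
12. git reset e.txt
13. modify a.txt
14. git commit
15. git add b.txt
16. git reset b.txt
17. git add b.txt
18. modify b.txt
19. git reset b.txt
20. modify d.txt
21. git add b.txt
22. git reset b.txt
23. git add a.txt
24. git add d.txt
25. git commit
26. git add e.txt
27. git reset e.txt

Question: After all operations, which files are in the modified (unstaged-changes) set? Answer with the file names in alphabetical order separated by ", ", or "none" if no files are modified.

After op 1 (modify a.txt): modified={a.txt} staged={none}
After op 2 (git add a.txt): modified={none} staged={a.txt}
After op 3 (git reset a.txt): modified={a.txt} staged={none}
After op 4 (git commit): modified={a.txt} staged={none}
After op 5 (modify c.txt): modified={a.txt, c.txt} staged={none}
After op 6 (modify d.txt): modified={a.txt, c.txt, d.txt} staged={none}
After op 7 (modify e.txt): modified={a.txt, c.txt, d.txt, e.txt} staged={none}
After op 8 (modify b.txt): modified={a.txt, b.txt, c.txt, d.txt, e.txt} staged={none}
After op 9 (git add e.txt): modified={a.txt, b.txt, c.txt, d.txt} staged={e.txt}
After op 10 (git reset b.txt): modified={a.txt, b.txt, c.txt, d.txt} staged={e.txt}
After op 11 (git add a.txt): modified={b.txt, c.txt, d.txt} staged={a.txt, e.txt}
After op 12 (git reset e.txt): modified={b.txt, c.txt, d.txt, e.txt} staged={a.txt}
After op 13 (modify a.txt): modified={a.txt, b.txt, c.txt, d.txt, e.txt} staged={a.txt}
After op 14 (git commit): modified={a.txt, b.txt, c.txt, d.txt, e.txt} staged={none}
After op 15 (git add b.txt): modified={a.txt, c.txt, d.txt, e.txt} staged={b.txt}
After op 16 (git reset b.txt): modified={a.txt, b.txt, c.txt, d.txt, e.txt} staged={none}
After op 17 (git add b.txt): modified={a.txt, c.txt, d.txt, e.txt} staged={b.txt}
After op 18 (modify b.txt): modified={a.txt, b.txt, c.txt, d.txt, e.txt} staged={b.txt}
After op 19 (git reset b.txt): modified={a.txt, b.txt, c.txt, d.txt, e.txt} staged={none}
After op 20 (modify d.txt): modified={a.txt, b.txt, c.txt, d.txt, e.txt} staged={none}
After op 21 (git add b.txt): modified={a.txt, c.txt, d.txt, e.txt} staged={b.txt}
After op 22 (git reset b.txt): modified={a.txt, b.txt, c.txt, d.txt, e.txt} staged={none}
After op 23 (git add a.txt): modified={b.txt, c.txt, d.txt, e.txt} staged={a.txt}
After op 24 (git add d.txt): modified={b.txt, c.txt, e.txt} staged={a.txt, d.txt}
After op 25 (git commit): modified={b.txt, c.txt, e.txt} staged={none}
After op 26 (git add e.txt): modified={b.txt, c.txt} staged={e.txt}
After op 27 (git reset e.txt): modified={b.txt, c.txt, e.txt} staged={none}

Answer: b.txt, c.txt, e.txt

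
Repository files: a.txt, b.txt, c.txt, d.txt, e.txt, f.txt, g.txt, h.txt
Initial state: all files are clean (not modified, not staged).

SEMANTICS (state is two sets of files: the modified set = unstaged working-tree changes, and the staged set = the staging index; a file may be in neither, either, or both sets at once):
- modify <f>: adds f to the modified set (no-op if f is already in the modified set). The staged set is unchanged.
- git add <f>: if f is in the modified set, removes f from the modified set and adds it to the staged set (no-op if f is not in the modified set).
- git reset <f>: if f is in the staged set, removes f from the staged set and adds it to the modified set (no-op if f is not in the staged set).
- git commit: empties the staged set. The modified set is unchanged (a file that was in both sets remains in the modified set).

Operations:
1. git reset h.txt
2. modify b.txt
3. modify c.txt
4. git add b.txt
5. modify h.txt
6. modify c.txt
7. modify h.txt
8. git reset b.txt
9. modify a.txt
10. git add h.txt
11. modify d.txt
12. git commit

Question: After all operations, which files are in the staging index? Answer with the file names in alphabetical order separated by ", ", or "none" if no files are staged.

Answer: none

Derivation:
After op 1 (git reset h.txt): modified={none} staged={none}
After op 2 (modify b.txt): modified={b.txt} staged={none}
After op 3 (modify c.txt): modified={b.txt, c.txt} staged={none}
After op 4 (git add b.txt): modified={c.txt} staged={b.txt}
After op 5 (modify h.txt): modified={c.txt, h.txt} staged={b.txt}
After op 6 (modify c.txt): modified={c.txt, h.txt} staged={b.txt}
After op 7 (modify h.txt): modified={c.txt, h.txt} staged={b.txt}
After op 8 (git reset b.txt): modified={b.txt, c.txt, h.txt} staged={none}
After op 9 (modify a.txt): modified={a.txt, b.txt, c.txt, h.txt} staged={none}
After op 10 (git add h.txt): modified={a.txt, b.txt, c.txt} staged={h.txt}
After op 11 (modify d.txt): modified={a.txt, b.txt, c.txt, d.txt} staged={h.txt}
After op 12 (git commit): modified={a.txt, b.txt, c.txt, d.txt} staged={none}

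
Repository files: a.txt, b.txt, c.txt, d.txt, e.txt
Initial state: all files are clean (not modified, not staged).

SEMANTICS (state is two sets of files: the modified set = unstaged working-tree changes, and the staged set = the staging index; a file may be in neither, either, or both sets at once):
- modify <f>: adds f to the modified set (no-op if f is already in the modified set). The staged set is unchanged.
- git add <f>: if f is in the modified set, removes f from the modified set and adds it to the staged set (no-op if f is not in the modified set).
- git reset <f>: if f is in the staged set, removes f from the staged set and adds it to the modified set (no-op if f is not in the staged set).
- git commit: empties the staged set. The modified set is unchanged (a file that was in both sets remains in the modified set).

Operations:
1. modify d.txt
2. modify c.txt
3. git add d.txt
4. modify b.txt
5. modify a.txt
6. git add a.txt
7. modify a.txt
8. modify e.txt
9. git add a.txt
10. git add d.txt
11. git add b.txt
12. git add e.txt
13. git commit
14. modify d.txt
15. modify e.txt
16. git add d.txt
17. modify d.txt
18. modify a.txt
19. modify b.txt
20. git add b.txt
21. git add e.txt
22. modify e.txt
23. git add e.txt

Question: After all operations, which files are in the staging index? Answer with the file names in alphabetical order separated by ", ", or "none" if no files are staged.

Answer: b.txt, d.txt, e.txt

Derivation:
After op 1 (modify d.txt): modified={d.txt} staged={none}
After op 2 (modify c.txt): modified={c.txt, d.txt} staged={none}
After op 3 (git add d.txt): modified={c.txt} staged={d.txt}
After op 4 (modify b.txt): modified={b.txt, c.txt} staged={d.txt}
After op 5 (modify a.txt): modified={a.txt, b.txt, c.txt} staged={d.txt}
After op 6 (git add a.txt): modified={b.txt, c.txt} staged={a.txt, d.txt}
After op 7 (modify a.txt): modified={a.txt, b.txt, c.txt} staged={a.txt, d.txt}
After op 8 (modify e.txt): modified={a.txt, b.txt, c.txt, e.txt} staged={a.txt, d.txt}
After op 9 (git add a.txt): modified={b.txt, c.txt, e.txt} staged={a.txt, d.txt}
After op 10 (git add d.txt): modified={b.txt, c.txt, e.txt} staged={a.txt, d.txt}
After op 11 (git add b.txt): modified={c.txt, e.txt} staged={a.txt, b.txt, d.txt}
After op 12 (git add e.txt): modified={c.txt} staged={a.txt, b.txt, d.txt, e.txt}
After op 13 (git commit): modified={c.txt} staged={none}
After op 14 (modify d.txt): modified={c.txt, d.txt} staged={none}
After op 15 (modify e.txt): modified={c.txt, d.txt, e.txt} staged={none}
After op 16 (git add d.txt): modified={c.txt, e.txt} staged={d.txt}
After op 17 (modify d.txt): modified={c.txt, d.txt, e.txt} staged={d.txt}
After op 18 (modify a.txt): modified={a.txt, c.txt, d.txt, e.txt} staged={d.txt}
After op 19 (modify b.txt): modified={a.txt, b.txt, c.txt, d.txt, e.txt} staged={d.txt}
After op 20 (git add b.txt): modified={a.txt, c.txt, d.txt, e.txt} staged={b.txt, d.txt}
After op 21 (git add e.txt): modified={a.txt, c.txt, d.txt} staged={b.txt, d.txt, e.txt}
After op 22 (modify e.txt): modified={a.txt, c.txt, d.txt, e.txt} staged={b.txt, d.txt, e.txt}
After op 23 (git add e.txt): modified={a.txt, c.txt, d.txt} staged={b.txt, d.txt, e.txt}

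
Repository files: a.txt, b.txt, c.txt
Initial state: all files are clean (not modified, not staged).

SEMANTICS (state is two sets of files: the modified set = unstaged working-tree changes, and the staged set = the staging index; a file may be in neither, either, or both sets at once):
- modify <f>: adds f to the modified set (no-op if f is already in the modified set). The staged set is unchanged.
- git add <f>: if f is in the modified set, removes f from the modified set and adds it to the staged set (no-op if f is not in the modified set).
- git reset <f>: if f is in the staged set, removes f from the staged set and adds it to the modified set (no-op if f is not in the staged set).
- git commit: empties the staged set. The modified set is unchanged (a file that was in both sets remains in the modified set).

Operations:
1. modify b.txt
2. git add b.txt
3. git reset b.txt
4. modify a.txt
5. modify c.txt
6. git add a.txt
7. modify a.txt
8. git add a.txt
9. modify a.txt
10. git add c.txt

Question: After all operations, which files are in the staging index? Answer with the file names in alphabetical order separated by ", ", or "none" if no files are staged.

Answer: a.txt, c.txt

Derivation:
After op 1 (modify b.txt): modified={b.txt} staged={none}
After op 2 (git add b.txt): modified={none} staged={b.txt}
After op 3 (git reset b.txt): modified={b.txt} staged={none}
After op 4 (modify a.txt): modified={a.txt, b.txt} staged={none}
After op 5 (modify c.txt): modified={a.txt, b.txt, c.txt} staged={none}
After op 6 (git add a.txt): modified={b.txt, c.txt} staged={a.txt}
After op 7 (modify a.txt): modified={a.txt, b.txt, c.txt} staged={a.txt}
After op 8 (git add a.txt): modified={b.txt, c.txt} staged={a.txt}
After op 9 (modify a.txt): modified={a.txt, b.txt, c.txt} staged={a.txt}
After op 10 (git add c.txt): modified={a.txt, b.txt} staged={a.txt, c.txt}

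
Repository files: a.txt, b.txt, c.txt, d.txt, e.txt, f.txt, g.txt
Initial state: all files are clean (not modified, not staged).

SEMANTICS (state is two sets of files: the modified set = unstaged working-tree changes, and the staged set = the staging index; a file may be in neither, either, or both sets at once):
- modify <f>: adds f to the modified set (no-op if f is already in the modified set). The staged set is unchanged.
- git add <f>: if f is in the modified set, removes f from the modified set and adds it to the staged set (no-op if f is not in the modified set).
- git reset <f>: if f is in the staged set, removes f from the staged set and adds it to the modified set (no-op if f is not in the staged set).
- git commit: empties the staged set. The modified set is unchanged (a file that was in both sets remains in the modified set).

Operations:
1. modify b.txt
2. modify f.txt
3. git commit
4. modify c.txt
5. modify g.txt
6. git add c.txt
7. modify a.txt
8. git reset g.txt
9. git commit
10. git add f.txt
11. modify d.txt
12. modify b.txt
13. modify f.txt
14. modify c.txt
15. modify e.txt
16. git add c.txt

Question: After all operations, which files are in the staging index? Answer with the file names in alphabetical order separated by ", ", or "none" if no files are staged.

After op 1 (modify b.txt): modified={b.txt} staged={none}
After op 2 (modify f.txt): modified={b.txt, f.txt} staged={none}
After op 3 (git commit): modified={b.txt, f.txt} staged={none}
After op 4 (modify c.txt): modified={b.txt, c.txt, f.txt} staged={none}
After op 5 (modify g.txt): modified={b.txt, c.txt, f.txt, g.txt} staged={none}
After op 6 (git add c.txt): modified={b.txt, f.txt, g.txt} staged={c.txt}
After op 7 (modify a.txt): modified={a.txt, b.txt, f.txt, g.txt} staged={c.txt}
After op 8 (git reset g.txt): modified={a.txt, b.txt, f.txt, g.txt} staged={c.txt}
After op 9 (git commit): modified={a.txt, b.txt, f.txt, g.txt} staged={none}
After op 10 (git add f.txt): modified={a.txt, b.txt, g.txt} staged={f.txt}
After op 11 (modify d.txt): modified={a.txt, b.txt, d.txt, g.txt} staged={f.txt}
After op 12 (modify b.txt): modified={a.txt, b.txt, d.txt, g.txt} staged={f.txt}
After op 13 (modify f.txt): modified={a.txt, b.txt, d.txt, f.txt, g.txt} staged={f.txt}
After op 14 (modify c.txt): modified={a.txt, b.txt, c.txt, d.txt, f.txt, g.txt} staged={f.txt}
After op 15 (modify e.txt): modified={a.txt, b.txt, c.txt, d.txt, e.txt, f.txt, g.txt} staged={f.txt}
After op 16 (git add c.txt): modified={a.txt, b.txt, d.txt, e.txt, f.txt, g.txt} staged={c.txt, f.txt}

Answer: c.txt, f.txt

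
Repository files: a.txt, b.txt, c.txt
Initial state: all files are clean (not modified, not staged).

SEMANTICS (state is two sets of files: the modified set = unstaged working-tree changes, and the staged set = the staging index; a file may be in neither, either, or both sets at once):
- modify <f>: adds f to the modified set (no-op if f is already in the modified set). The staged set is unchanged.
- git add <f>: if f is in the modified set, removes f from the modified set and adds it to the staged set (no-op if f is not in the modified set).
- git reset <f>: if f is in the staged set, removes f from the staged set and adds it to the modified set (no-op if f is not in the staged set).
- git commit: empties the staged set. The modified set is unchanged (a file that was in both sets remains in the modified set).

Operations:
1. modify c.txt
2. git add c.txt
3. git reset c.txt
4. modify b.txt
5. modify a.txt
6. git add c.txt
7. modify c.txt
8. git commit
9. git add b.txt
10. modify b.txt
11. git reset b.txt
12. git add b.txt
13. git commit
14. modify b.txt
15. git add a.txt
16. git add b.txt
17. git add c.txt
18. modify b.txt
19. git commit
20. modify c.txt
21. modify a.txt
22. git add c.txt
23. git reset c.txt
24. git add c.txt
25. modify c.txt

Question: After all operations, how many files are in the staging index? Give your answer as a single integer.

After op 1 (modify c.txt): modified={c.txt} staged={none}
After op 2 (git add c.txt): modified={none} staged={c.txt}
After op 3 (git reset c.txt): modified={c.txt} staged={none}
After op 4 (modify b.txt): modified={b.txt, c.txt} staged={none}
After op 5 (modify a.txt): modified={a.txt, b.txt, c.txt} staged={none}
After op 6 (git add c.txt): modified={a.txt, b.txt} staged={c.txt}
After op 7 (modify c.txt): modified={a.txt, b.txt, c.txt} staged={c.txt}
After op 8 (git commit): modified={a.txt, b.txt, c.txt} staged={none}
After op 9 (git add b.txt): modified={a.txt, c.txt} staged={b.txt}
After op 10 (modify b.txt): modified={a.txt, b.txt, c.txt} staged={b.txt}
After op 11 (git reset b.txt): modified={a.txt, b.txt, c.txt} staged={none}
After op 12 (git add b.txt): modified={a.txt, c.txt} staged={b.txt}
After op 13 (git commit): modified={a.txt, c.txt} staged={none}
After op 14 (modify b.txt): modified={a.txt, b.txt, c.txt} staged={none}
After op 15 (git add a.txt): modified={b.txt, c.txt} staged={a.txt}
After op 16 (git add b.txt): modified={c.txt} staged={a.txt, b.txt}
After op 17 (git add c.txt): modified={none} staged={a.txt, b.txt, c.txt}
After op 18 (modify b.txt): modified={b.txt} staged={a.txt, b.txt, c.txt}
After op 19 (git commit): modified={b.txt} staged={none}
After op 20 (modify c.txt): modified={b.txt, c.txt} staged={none}
After op 21 (modify a.txt): modified={a.txt, b.txt, c.txt} staged={none}
After op 22 (git add c.txt): modified={a.txt, b.txt} staged={c.txt}
After op 23 (git reset c.txt): modified={a.txt, b.txt, c.txt} staged={none}
After op 24 (git add c.txt): modified={a.txt, b.txt} staged={c.txt}
After op 25 (modify c.txt): modified={a.txt, b.txt, c.txt} staged={c.txt}
Final staged set: {c.txt} -> count=1

Answer: 1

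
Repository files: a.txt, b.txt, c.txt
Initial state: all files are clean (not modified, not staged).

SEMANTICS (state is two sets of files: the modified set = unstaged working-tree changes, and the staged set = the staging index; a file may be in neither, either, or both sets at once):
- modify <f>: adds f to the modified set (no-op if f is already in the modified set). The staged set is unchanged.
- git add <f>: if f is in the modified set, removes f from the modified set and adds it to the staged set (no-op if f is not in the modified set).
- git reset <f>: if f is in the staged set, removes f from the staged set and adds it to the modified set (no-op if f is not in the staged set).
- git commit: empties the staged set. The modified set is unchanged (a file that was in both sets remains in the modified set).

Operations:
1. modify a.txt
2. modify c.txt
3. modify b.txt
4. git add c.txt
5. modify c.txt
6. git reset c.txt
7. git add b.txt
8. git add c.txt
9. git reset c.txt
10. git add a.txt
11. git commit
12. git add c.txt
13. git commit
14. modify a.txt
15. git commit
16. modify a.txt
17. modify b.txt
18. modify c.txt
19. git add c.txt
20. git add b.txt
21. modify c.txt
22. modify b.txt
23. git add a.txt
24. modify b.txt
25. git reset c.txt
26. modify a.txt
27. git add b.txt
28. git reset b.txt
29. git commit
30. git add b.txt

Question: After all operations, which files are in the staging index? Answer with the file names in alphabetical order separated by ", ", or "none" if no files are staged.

After op 1 (modify a.txt): modified={a.txt} staged={none}
After op 2 (modify c.txt): modified={a.txt, c.txt} staged={none}
After op 3 (modify b.txt): modified={a.txt, b.txt, c.txt} staged={none}
After op 4 (git add c.txt): modified={a.txt, b.txt} staged={c.txt}
After op 5 (modify c.txt): modified={a.txt, b.txt, c.txt} staged={c.txt}
After op 6 (git reset c.txt): modified={a.txt, b.txt, c.txt} staged={none}
After op 7 (git add b.txt): modified={a.txt, c.txt} staged={b.txt}
After op 8 (git add c.txt): modified={a.txt} staged={b.txt, c.txt}
After op 9 (git reset c.txt): modified={a.txt, c.txt} staged={b.txt}
After op 10 (git add a.txt): modified={c.txt} staged={a.txt, b.txt}
After op 11 (git commit): modified={c.txt} staged={none}
After op 12 (git add c.txt): modified={none} staged={c.txt}
After op 13 (git commit): modified={none} staged={none}
After op 14 (modify a.txt): modified={a.txt} staged={none}
After op 15 (git commit): modified={a.txt} staged={none}
After op 16 (modify a.txt): modified={a.txt} staged={none}
After op 17 (modify b.txt): modified={a.txt, b.txt} staged={none}
After op 18 (modify c.txt): modified={a.txt, b.txt, c.txt} staged={none}
After op 19 (git add c.txt): modified={a.txt, b.txt} staged={c.txt}
After op 20 (git add b.txt): modified={a.txt} staged={b.txt, c.txt}
After op 21 (modify c.txt): modified={a.txt, c.txt} staged={b.txt, c.txt}
After op 22 (modify b.txt): modified={a.txt, b.txt, c.txt} staged={b.txt, c.txt}
After op 23 (git add a.txt): modified={b.txt, c.txt} staged={a.txt, b.txt, c.txt}
After op 24 (modify b.txt): modified={b.txt, c.txt} staged={a.txt, b.txt, c.txt}
After op 25 (git reset c.txt): modified={b.txt, c.txt} staged={a.txt, b.txt}
After op 26 (modify a.txt): modified={a.txt, b.txt, c.txt} staged={a.txt, b.txt}
After op 27 (git add b.txt): modified={a.txt, c.txt} staged={a.txt, b.txt}
After op 28 (git reset b.txt): modified={a.txt, b.txt, c.txt} staged={a.txt}
After op 29 (git commit): modified={a.txt, b.txt, c.txt} staged={none}
After op 30 (git add b.txt): modified={a.txt, c.txt} staged={b.txt}

Answer: b.txt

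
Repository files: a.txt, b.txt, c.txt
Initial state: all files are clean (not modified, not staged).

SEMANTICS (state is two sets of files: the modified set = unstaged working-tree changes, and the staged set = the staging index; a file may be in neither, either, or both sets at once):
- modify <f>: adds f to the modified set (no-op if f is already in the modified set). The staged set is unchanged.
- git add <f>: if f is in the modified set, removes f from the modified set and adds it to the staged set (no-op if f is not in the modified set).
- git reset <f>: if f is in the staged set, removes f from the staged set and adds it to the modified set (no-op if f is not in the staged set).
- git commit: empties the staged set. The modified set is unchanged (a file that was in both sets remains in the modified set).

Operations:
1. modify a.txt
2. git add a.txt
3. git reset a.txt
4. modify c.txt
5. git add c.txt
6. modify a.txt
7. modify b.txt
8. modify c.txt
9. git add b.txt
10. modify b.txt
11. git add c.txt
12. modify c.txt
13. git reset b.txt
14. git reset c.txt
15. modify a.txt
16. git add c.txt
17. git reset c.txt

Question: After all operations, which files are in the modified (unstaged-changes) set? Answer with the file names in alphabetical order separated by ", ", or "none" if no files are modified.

Answer: a.txt, b.txt, c.txt

Derivation:
After op 1 (modify a.txt): modified={a.txt} staged={none}
After op 2 (git add a.txt): modified={none} staged={a.txt}
After op 3 (git reset a.txt): modified={a.txt} staged={none}
After op 4 (modify c.txt): modified={a.txt, c.txt} staged={none}
After op 5 (git add c.txt): modified={a.txt} staged={c.txt}
After op 6 (modify a.txt): modified={a.txt} staged={c.txt}
After op 7 (modify b.txt): modified={a.txt, b.txt} staged={c.txt}
After op 8 (modify c.txt): modified={a.txt, b.txt, c.txt} staged={c.txt}
After op 9 (git add b.txt): modified={a.txt, c.txt} staged={b.txt, c.txt}
After op 10 (modify b.txt): modified={a.txt, b.txt, c.txt} staged={b.txt, c.txt}
After op 11 (git add c.txt): modified={a.txt, b.txt} staged={b.txt, c.txt}
After op 12 (modify c.txt): modified={a.txt, b.txt, c.txt} staged={b.txt, c.txt}
After op 13 (git reset b.txt): modified={a.txt, b.txt, c.txt} staged={c.txt}
After op 14 (git reset c.txt): modified={a.txt, b.txt, c.txt} staged={none}
After op 15 (modify a.txt): modified={a.txt, b.txt, c.txt} staged={none}
After op 16 (git add c.txt): modified={a.txt, b.txt} staged={c.txt}
After op 17 (git reset c.txt): modified={a.txt, b.txt, c.txt} staged={none}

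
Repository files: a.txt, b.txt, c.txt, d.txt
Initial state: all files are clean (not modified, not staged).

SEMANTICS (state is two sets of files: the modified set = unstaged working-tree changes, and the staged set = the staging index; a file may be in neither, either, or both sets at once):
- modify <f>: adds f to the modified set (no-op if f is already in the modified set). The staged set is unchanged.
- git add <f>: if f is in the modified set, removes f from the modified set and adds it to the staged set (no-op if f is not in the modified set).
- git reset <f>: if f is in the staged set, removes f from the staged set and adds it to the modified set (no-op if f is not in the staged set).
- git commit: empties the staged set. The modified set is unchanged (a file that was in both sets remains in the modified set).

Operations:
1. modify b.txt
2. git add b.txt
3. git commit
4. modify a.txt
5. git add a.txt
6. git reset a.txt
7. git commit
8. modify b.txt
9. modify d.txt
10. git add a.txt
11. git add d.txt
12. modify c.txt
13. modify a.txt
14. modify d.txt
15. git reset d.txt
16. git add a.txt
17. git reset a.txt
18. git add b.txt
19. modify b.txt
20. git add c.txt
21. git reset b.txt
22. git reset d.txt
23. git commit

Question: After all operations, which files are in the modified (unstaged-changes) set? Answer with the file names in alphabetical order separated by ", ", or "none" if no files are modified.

After op 1 (modify b.txt): modified={b.txt} staged={none}
After op 2 (git add b.txt): modified={none} staged={b.txt}
After op 3 (git commit): modified={none} staged={none}
After op 4 (modify a.txt): modified={a.txt} staged={none}
After op 5 (git add a.txt): modified={none} staged={a.txt}
After op 6 (git reset a.txt): modified={a.txt} staged={none}
After op 7 (git commit): modified={a.txt} staged={none}
After op 8 (modify b.txt): modified={a.txt, b.txt} staged={none}
After op 9 (modify d.txt): modified={a.txt, b.txt, d.txt} staged={none}
After op 10 (git add a.txt): modified={b.txt, d.txt} staged={a.txt}
After op 11 (git add d.txt): modified={b.txt} staged={a.txt, d.txt}
After op 12 (modify c.txt): modified={b.txt, c.txt} staged={a.txt, d.txt}
After op 13 (modify a.txt): modified={a.txt, b.txt, c.txt} staged={a.txt, d.txt}
After op 14 (modify d.txt): modified={a.txt, b.txt, c.txt, d.txt} staged={a.txt, d.txt}
After op 15 (git reset d.txt): modified={a.txt, b.txt, c.txt, d.txt} staged={a.txt}
After op 16 (git add a.txt): modified={b.txt, c.txt, d.txt} staged={a.txt}
After op 17 (git reset a.txt): modified={a.txt, b.txt, c.txt, d.txt} staged={none}
After op 18 (git add b.txt): modified={a.txt, c.txt, d.txt} staged={b.txt}
After op 19 (modify b.txt): modified={a.txt, b.txt, c.txt, d.txt} staged={b.txt}
After op 20 (git add c.txt): modified={a.txt, b.txt, d.txt} staged={b.txt, c.txt}
After op 21 (git reset b.txt): modified={a.txt, b.txt, d.txt} staged={c.txt}
After op 22 (git reset d.txt): modified={a.txt, b.txt, d.txt} staged={c.txt}
After op 23 (git commit): modified={a.txt, b.txt, d.txt} staged={none}

Answer: a.txt, b.txt, d.txt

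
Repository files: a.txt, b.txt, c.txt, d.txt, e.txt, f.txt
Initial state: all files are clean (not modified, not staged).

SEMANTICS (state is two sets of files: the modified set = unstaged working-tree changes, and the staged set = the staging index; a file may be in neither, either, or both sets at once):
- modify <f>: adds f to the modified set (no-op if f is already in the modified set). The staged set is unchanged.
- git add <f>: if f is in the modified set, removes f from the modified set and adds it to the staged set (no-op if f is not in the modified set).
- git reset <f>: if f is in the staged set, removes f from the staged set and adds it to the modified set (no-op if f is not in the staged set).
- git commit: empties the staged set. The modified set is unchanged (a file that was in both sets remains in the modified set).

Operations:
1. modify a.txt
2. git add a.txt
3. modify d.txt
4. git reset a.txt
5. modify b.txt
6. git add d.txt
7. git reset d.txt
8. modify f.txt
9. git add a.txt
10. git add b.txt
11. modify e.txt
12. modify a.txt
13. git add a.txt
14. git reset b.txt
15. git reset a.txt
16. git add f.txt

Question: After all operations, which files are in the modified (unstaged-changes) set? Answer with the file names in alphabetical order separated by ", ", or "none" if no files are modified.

Answer: a.txt, b.txt, d.txt, e.txt

Derivation:
After op 1 (modify a.txt): modified={a.txt} staged={none}
After op 2 (git add a.txt): modified={none} staged={a.txt}
After op 3 (modify d.txt): modified={d.txt} staged={a.txt}
After op 4 (git reset a.txt): modified={a.txt, d.txt} staged={none}
After op 5 (modify b.txt): modified={a.txt, b.txt, d.txt} staged={none}
After op 6 (git add d.txt): modified={a.txt, b.txt} staged={d.txt}
After op 7 (git reset d.txt): modified={a.txt, b.txt, d.txt} staged={none}
After op 8 (modify f.txt): modified={a.txt, b.txt, d.txt, f.txt} staged={none}
After op 9 (git add a.txt): modified={b.txt, d.txt, f.txt} staged={a.txt}
After op 10 (git add b.txt): modified={d.txt, f.txt} staged={a.txt, b.txt}
After op 11 (modify e.txt): modified={d.txt, e.txt, f.txt} staged={a.txt, b.txt}
After op 12 (modify a.txt): modified={a.txt, d.txt, e.txt, f.txt} staged={a.txt, b.txt}
After op 13 (git add a.txt): modified={d.txt, e.txt, f.txt} staged={a.txt, b.txt}
After op 14 (git reset b.txt): modified={b.txt, d.txt, e.txt, f.txt} staged={a.txt}
After op 15 (git reset a.txt): modified={a.txt, b.txt, d.txt, e.txt, f.txt} staged={none}
After op 16 (git add f.txt): modified={a.txt, b.txt, d.txt, e.txt} staged={f.txt}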